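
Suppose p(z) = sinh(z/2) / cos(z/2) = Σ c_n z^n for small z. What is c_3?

1/12

Invert the denominator's series and multiply.
[z^0] = 0;  [z^1] = 1/2;  [z^2] = 0;  [z^3] = 1/12.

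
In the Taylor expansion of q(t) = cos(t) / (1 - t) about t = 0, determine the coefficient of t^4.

Expand 1/(denominator) as a geometric series and multiply by the numerator's series.
q(0) = 1
q′(0) = 1
q′′(0) = 1
q′′′(0) = 3
q^(4)(0) = 13
The Taylor polynomial is Σ q^(k)(0)/k! · t^k.

13/24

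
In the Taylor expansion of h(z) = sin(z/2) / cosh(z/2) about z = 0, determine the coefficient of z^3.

Write the quotient as an unknown series and match coefficients against numerator = denominator · series.
h(0) = 0
h′(0) = 1/2
h′′(0) = 0
h′′′(0) = -1/2
So c_3 = h′′′(0)/3! = -1/12.

-1/12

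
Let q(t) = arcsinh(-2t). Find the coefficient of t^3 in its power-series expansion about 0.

4/3

Compute the successive derivatives at the expansion point and divide by k!.
q(0) = 0
q′(0) = -2
q′′(0) = 0
q′′′(0) = 8
Then c_k = q^(k)(0)/k! gives each Taylor coefficient.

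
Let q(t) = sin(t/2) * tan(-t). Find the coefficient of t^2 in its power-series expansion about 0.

Take the Cauchy product of the two expansions.
[t^0] = 0;  [t^1] = 0;  [t^2] = -1/2.
So c_2 = q′′(0)/2! = -1/2.

-1/2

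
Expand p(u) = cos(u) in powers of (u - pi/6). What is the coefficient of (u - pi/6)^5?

c_5 = p^(5)(pi/6)/5! = -1/240.

-1/240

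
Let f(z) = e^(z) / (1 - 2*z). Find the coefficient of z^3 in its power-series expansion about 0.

79/6

Expand 1/(denominator) as a geometric series and multiply by the numerator's series.
f(0) = 1
f′(0) = 3
f′′(0) = 13
f′′′(0) = 79
So c_3 = f′′′(0)/3! = 79/6.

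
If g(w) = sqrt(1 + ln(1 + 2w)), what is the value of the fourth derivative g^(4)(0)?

-143

Substitute the inner expansion into the outer series and collect powers.
The coefficient of w^4 in the expansion is -143/24, so g^(4)(0) = 4! * (-143/24) = -143.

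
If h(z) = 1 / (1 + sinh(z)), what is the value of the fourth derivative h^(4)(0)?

32

Write 1/(1+u) = 1 - u + u^2 - u^3 + ... and substitute the series for u.
The coefficient of z^4 in the expansion is 4/3, so h^(4)(0) = 4! * (4/3) = 32.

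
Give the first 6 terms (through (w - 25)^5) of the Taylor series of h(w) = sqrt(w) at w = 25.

7*(w - 25)^5/500000000 - (w - 25)^4/2000000 + (w - 25)^3/50000 - (w - 25)^2/1000 + (w - 25)/10 + 5

Differentiate repeatedly and evaluate at the center.
[(w - 25)^0] = 5;  [(w - 25)^1] = 1/10;  [(w - 25)^2] = -1/1000;  [(w - 25)^3] = 1/50000;  [(w - 25)^4] = -1/2000000;  [(w - 25)^5] = 7/500000000.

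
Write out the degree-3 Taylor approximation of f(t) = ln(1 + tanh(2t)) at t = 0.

Compose series: expand the inner function first, then feed it into the outer expansion.
f(0) = 0
f′(0) = 2
f′′(0) = -4
f′′′(0) = 0
Then c_k = f^(k)(0)/k! gives each Taylor coefficient.

-2*t^2 + 2*t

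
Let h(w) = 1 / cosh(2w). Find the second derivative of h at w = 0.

-4

Write the quotient as an unknown series and match coefficients against numerator = denominator · series.
The coefficient of w^2 in the expansion is -2, so h′′(0) = 2! * (-2) = -4.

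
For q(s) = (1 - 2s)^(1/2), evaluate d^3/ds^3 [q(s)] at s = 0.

-3

From the series, [s^3] q = -1/2; multiply by 3! = 6 to get -3.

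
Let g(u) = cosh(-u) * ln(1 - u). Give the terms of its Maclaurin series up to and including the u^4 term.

-u^4/2 - 5*u^3/6 - u^2/2 - u

Write out both Maclaurin series and multiply, keeping only the needed powers.
[u^0] = 0;  [u^1] = -1;  [u^2] = -1/2;  [u^3] = -5/6;  [u^4] = -1/2.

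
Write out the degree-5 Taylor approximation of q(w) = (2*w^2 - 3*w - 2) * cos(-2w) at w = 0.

-2*w^5 - 16*w^4/3 + 6*w^3 + 6*w^2 - 3*w - 2

Distribute the polynomial across the series and collect like powers.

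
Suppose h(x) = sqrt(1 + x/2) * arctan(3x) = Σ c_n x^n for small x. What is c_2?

Multiply the two series term by term and collect like powers.
h(0) = 0
h′(0) = 3
h′′(0) = 3/2

3/4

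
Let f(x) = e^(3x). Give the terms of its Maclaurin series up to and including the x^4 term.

Compute the successive derivatives at the expansion point and divide by k!.

27*x^4/8 + 9*x^3/2 + 9*x^2/2 + 3*x + 1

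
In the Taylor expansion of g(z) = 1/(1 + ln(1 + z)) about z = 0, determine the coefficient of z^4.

11/3

Let u equal the inner series; expand the outer function in u and truncate.
g(0) = 1
g′(0) = -1
g′′(0) = 3
g′′′(0) = -14
g^(4)(0) = 88
So c_4 = g^(4)(0)/4! = 11/3.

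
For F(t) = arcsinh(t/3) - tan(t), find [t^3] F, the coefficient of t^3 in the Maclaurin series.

Expand each term separately and add.
F(0) = 0
F′(0) = -2/3
F′′(0) = 0
F′′′(0) = -55/27
Then c_k = F^(k)(0)/k! gives each Taylor coefficient.

-55/162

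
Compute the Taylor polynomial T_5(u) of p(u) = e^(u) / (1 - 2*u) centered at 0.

Expand 1/(denominator) as a geometric series and multiply by the numerator's series.
p(0) = 1
p′(0) = 3
p′′(0) = 13
p′′′(0) = 79
p^(4)(0) = 633
p^(5)(0) = 6331
Dividing each by k! gives the coefficients c_0, ..., c_5.

6331*u^5/120 + 211*u^4/8 + 79*u^3/6 + 13*u^2/2 + 3*u + 1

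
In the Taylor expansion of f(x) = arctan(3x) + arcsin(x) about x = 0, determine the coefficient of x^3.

-53/6

Add the two expansions coefficient-wise.
[x^0] = 0;  [x^1] = 4;  [x^2] = 0;  [x^3] = -53/6.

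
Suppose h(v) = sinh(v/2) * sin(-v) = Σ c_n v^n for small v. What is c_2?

-1/2

Expand each factor separately, then convolve coefficients.
h(0) = 0
h′(0) = 0
h′′(0) = -1
So c_2 = h′′(0)/2! = -1/2.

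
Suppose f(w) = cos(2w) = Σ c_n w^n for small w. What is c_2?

-2

c_2 = f′′(0)/2! = -2.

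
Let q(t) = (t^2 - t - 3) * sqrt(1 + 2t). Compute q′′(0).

3

Distribute the polynomial across the series and collect like powers.
From the series, [t^2] q = 3/2; multiply by 2! = 2 to get 3.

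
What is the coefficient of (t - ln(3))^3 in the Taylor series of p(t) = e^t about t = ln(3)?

[(t - ln(3))^0] = 3;  [(t - ln(3))^1] = 3;  [(t - ln(3))^2] = 3/2;  [(t - ln(3))^3] = 1/2.
So c_3 = p′′′(ln(3))/3! = 1/2.

1/2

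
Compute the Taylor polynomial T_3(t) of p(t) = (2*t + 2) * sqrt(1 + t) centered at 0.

Shift and add copies of the series according to the polynomial's terms.
p(0) = 2
p′(0) = 3
p′′(0) = 3/2
p′′′(0) = -3/4
The Taylor polynomial is Σ p^(k)(0)/k! · t^k.

-t^3/8 + 3*t^2/4 + 3*t + 2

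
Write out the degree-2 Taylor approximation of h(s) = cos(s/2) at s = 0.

Differentiate repeatedly and evaluate at the center.
[s^0] = 1;  [s^1] = 0;  [s^2] = -1/8.

1 - s^2/8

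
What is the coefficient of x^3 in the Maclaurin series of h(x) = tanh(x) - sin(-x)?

-1/2

Combine the two series term by term.
[x^0] = 0;  [x^1] = 2;  [x^2] = 0;  [x^3] = -1/2.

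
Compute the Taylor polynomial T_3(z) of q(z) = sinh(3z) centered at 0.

9*z^3/2 + 3*z

Use the known series and substitute for the argument.
[z^0] = 0;  [z^1] = 3;  [z^2] = 0;  [z^3] = 9/2.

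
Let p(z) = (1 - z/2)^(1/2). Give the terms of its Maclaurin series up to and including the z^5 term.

-7*z^5/8192 - 5*z^4/2048 - z^3/128 - z^2/32 - z/4 + 1

Use the known series and substitute for the argument.
p(0) = 1
p′(0) = -1/4
p′′(0) = -1/16
p′′′(0) = -3/64
p^(4)(0) = -15/256
p^(5)(0) = -105/1024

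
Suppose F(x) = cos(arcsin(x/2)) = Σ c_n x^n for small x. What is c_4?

Let u equal the inner series; expand the outer function in u and truncate.
So c_4 = F^(4)(0)/4! = -1/128.

-1/128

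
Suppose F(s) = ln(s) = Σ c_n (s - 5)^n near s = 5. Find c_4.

Use the known series and substitute for the argument.
F(5) = ln(5)
F′(5) = 1/5
F′′(5) = -1/25
F′′′(5) = 2/125
F^(4)(5) = -6/625
So c_4 = F^(4)(5)/4! = -1/2500.

-1/2500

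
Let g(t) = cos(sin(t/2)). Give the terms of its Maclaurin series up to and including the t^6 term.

-37*t^6/46080 + 5*t^4/384 - t^2/8 + 1

Compose series: expand the inner function first, then feed it into the outer expansion.
[t^0] = 1;  [t^1] = 0;  [t^2] = -1/8;  [t^3] = 0;  [t^4] = 5/384;  [t^5] = 0;  [t^6] = -37/46080.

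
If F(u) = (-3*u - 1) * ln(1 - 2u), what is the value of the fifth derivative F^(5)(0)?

2208

Shift and add copies of the series according to the polynomial's terms.
From the series, [u^5] F = 92/5; multiply by 5! = 120 to get 2208.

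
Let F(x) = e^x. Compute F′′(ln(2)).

Use the known series and substitute for the argument.
From the series, [(x - ln(2))^2] F = 1; multiply by 2! = 2 to get 2.

2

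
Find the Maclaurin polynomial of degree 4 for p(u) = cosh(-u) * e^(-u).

u^4/3 - 2*u^3/3 + u^2 - u + 1

Write out both Maclaurin series and multiply, keeping only the needed powers.
p(0) = 1
p′(0) = -1
p′′(0) = 2
p′′′(0) = -4
p^(4)(0) = 8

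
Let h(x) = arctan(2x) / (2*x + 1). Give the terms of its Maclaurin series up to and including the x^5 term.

416*x^5/15 - 32*x^4/3 + 16*x^3/3 - 4*x^2 + 2*x

Multiply the numerator's expansion by the denominator's geometric series.
h(0) = 0
h′(0) = 2
h′′(0) = -8
h′′′(0) = 32
h^(4)(0) = -256
h^(5)(0) = 3328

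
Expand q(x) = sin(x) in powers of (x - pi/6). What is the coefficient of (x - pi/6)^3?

[(x - pi/6)^0] = 1/2;  [(x - pi/6)^1] = sqrt(3)/2;  [(x - pi/6)^2] = -1/4;  [(x - pi/6)^3] = -sqrt(3)/12.

-sqrt(3)/12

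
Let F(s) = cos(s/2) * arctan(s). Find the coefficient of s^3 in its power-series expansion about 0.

Write out both Maclaurin series and multiply, keeping only the needed powers.

-11/24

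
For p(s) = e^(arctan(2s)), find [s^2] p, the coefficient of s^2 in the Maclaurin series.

2

Compose series: expand the inner function first, then feed it into the outer expansion.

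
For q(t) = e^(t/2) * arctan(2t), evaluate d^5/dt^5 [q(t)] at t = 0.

Expand each factor separately, then convolve coefficients.
From the series, [t^5] q = 1943/320; multiply by 5! = 120 to get 5829/8.

5829/8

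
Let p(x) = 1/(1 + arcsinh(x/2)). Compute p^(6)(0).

Let u equal the inner series; expand the outer function in u and truncate.
The coefficient of x^6 in the expansion is 23/2880, so p^(6)(0) = 6! * (23/2880) = 23/4.

23/4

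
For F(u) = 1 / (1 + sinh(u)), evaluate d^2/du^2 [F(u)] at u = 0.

Expand as Σ (-1)^k u^k with u equal to the inner function's series.
The coefficient of u^2 in the expansion is 1, so F′′(0) = 2! * (1) = 2.

2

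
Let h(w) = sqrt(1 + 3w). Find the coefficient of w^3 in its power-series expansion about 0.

h(0) = 1
h′(0) = 3/2
h′′(0) = -9/4
h′′′(0) = 81/8
So c_3 = h′′′(0)/3! = 27/16.

27/16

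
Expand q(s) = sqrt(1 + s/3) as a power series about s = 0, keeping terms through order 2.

-s^2/72 + s/6 + 1

Apply the Taylor formula c_k = f^(k)(a)/k!.
q(0) = 1
q′(0) = 1/6
q′′(0) = -1/36
Dividing each by k! gives the coefficients c_0, ..., c_2.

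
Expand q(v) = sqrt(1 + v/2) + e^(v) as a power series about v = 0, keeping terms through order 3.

Add the two expansions coefficient-wise.
[v^0] = 2;  [v^1] = 5/4;  [v^2] = 15/32;  [v^3] = 67/384.

67*v^3/384 + 15*v^2/32 + 5*v/4 + 2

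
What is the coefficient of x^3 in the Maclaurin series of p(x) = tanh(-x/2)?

p(0) = 0
p′(0) = -1/2
p′′(0) = 0
p′′′(0) = 1/4

1/24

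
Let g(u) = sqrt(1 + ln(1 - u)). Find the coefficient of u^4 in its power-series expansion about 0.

Plug the Maclaurin series of the inner function into that of the outer and collect terms.

-143/384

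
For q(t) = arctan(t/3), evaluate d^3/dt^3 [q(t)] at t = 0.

The coefficient of t^3 in the expansion is -1/81, so q′′′(0) = 3! * (-1/81) = -2/27.

-2/27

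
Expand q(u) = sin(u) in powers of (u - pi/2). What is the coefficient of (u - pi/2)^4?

1/24

q(pi/2) = 1
q′(pi/2) = 0
q′′(pi/2) = -1
q′′′(pi/2) = 0
q^(4)(pi/2) = 1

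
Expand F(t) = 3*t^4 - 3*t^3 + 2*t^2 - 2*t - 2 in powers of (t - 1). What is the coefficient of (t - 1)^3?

9

F(1) = -2
F′(1) = 5
F′′(1) = 22
F′′′(1) = 54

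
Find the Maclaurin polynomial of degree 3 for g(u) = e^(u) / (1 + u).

Multiply the two series term by term and collect like powers.
g(0) = 1
g′(0) = 0
g′′(0) = 1
g′′′(0) = -2
Then c_k = g^(k)(0)/k! gives each Taylor coefficient.

-u^3/3 + u^2/2 + 1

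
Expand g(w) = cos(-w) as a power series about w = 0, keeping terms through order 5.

g(0) = 1
g′(0) = 0
g′′(0) = -1
g′′′(0) = 0
g^(4)(0) = 1
g^(5)(0) = 0

w^4/24 - w^2/2 + 1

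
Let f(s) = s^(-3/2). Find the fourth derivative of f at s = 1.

Differentiate repeatedly and evaluate at the center.
From the series, [(s - 1)^4] f = 315/128; multiply by 4! = 24 to get 945/16.

945/16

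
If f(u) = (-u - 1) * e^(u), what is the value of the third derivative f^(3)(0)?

Shift and add copies of the series according to the polynomial's terms.
The coefficient of u^3 in the expansion is -2/3, so f′′′(0) = 3! * (-2/3) = -4.

-4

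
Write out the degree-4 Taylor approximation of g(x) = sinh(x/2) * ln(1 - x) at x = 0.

-3*x^4/16 - x^3/4 - x^2/2

Write out both Maclaurin series and multiply, keeping only the needed powers.
g(0) = 0
g′(0) = 0
g′′(0) = -1
g′′′(0) = -3/2
g^(4)(0) = -9/2
The Taylor polynomial is Σ g^(k)(0)/k! · x^k.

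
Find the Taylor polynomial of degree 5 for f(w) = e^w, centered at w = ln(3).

(w - ln(3))^5/40 + (w - ln(3))^4/8 + (w - ln(3))^3/2 + 3*(w - ln(3))^2/2 + 3*(w - ln(3)) + 3

Differentiate repeatedly and evaluate at the center.
f(ln(3)) = 3
f′(ln(3)) = 3
f′′(ln(3)) = 3
f′′′(ln(3)) = 3
f^(4)(ln(3)) = 3
f^(5)(ln(3)) = 3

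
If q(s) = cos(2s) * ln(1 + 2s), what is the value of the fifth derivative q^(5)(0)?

Multiply the two series term by term and collect like powers.
The coefficient of s^5 in the expansion is 12/5, so q^(5)(0) = 5! * (12/5) = 288.

288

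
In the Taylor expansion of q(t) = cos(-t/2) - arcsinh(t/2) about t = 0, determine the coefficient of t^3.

Add the two expansions coefficient-wise.
q(0) = 1
q′(0) = -1/2
q′′(0) = -1/4
q′′′(0) = 1/8
Dividing each by k! gives the coefficients c_0, ..., c_3.

1/48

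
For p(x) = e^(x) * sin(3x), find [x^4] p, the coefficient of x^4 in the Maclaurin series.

Write out both Maclaurin series and multiply, keeping only the needed powers.
p(0) = 0
p′(0) = 3
p′′(0) = 6
p′′′(0) = -18
p^(4)(0) = -96
The Taylor polynomial is Σ p^(k)(0)/k! · x^k.

-4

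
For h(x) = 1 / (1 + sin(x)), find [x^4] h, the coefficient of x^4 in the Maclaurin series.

Write 1/(1+u) = 1 - u + u^2 - u^3 + ... and substitute the series for u.
[x^0] = 1;  [x^1] = -1;  [x^2] = 1;  [x^3] = -5/6;  [x^4] = 2/3.

2/3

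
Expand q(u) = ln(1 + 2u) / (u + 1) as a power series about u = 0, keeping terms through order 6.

Use 1/(1 - r) = Σ r^k on the denominator, then take the Cauchy product.
[u^0] = 0;  [u^1] = 2;  [u^2] = -4;  [u^3] = 20/3;  [u^4] = -32/3;  [u^5] = 256/15;  [u^6] = -416/15.

-416*u^6/15 + 256*u^5/15 - 32*u^4/3 + 20*u^3/3 - 4*u^2 + 2*u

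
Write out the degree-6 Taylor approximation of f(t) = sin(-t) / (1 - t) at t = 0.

Take the Cauchy product of the two expansions.
f(0) = 0
f′(0) = -1
f′′(0) = -2
f′′′(0) = -5
f^(4)(0) = -20
f^(5)(0) = -101
f^(6)(0) = -606
Dividing each by k! gives the coefficients c_0, ..., c_6.

-101*t^6/120 - 101*t^5/120 - 5*t^4/6 - 5*t^3/6 - t^2 - t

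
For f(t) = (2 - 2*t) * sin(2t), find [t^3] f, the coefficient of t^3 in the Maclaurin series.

-8/3

Distribute the polynomial across the series and collect like powers.
[t^0] = 0;  [t^1] = 4;  [t^2] = -4;  [t^3] = -8/3.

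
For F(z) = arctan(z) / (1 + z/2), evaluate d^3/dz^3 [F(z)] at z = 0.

-1/2

Expand each factor separately, then convolve coefficients.
The coefficient of z^3 in the expansion is -1/12, so F′′′(0) = 3! * (-1/12) = -1/2.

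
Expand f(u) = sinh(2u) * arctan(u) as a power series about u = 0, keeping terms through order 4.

Write out both Maclaurin series and multiply, keeping only the needed powers.
f(0) = 0
f′(0) = 0
f′′(0) = 4
f′′′(0) = 0
f^(4)(0) = 16

2*u^4/3 + 2*u^2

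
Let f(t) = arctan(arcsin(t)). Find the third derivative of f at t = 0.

Substitute the inner expansion into the outer series and collect powers.
The coefficient of t^3 in the expansion is -1/6, so f′′′(0) = 3! * (-1/6) = -1.

-1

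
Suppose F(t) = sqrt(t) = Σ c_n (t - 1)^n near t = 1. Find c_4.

F(1) = 1
F′(1) = 1/2
F′′(1) = -1/4
F′′′(1) = 3/8
F^(4)(1) = -15/16

-5/128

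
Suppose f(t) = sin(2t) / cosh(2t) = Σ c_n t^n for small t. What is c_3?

-16/3

Write the quotient as an unknown series and match coefficients against numerator = denominator · series.
f(0) = 0
f′(0) = 2
f′′(0) = 0
f′′′(0) = -32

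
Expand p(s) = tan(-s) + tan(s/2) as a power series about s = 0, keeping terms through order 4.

-7*s^3/24 - s/2

Add the two expansions coefficient-wise.
p(0) = 0
p′(0) = -1/2
p′′(0) = 0
p′′′(0) = -7/4
p^(4)(0) = 0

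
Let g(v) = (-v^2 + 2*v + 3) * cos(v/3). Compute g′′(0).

-7/3

Shift and add copies of the series according to the polynomial's terms.
The coefficient of v^2 in the expansion is -7/6, so g′′(0) = 2! * (-7/6) = -7/3.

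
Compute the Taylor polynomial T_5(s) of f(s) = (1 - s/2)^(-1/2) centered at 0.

63*s^5/8192 + 35*s^4/2048 + 5*s^3/128 + 3*s^2/32 + s/4 + 1

[s^0] = 1;  [s^1] = 1/4;  [s^2] = 3/32;  [s^3] = 5/128;  [s^4] = 35/2048;  [s^5] = 63/8192.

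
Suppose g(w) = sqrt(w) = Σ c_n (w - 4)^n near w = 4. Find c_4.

[(w - 4)^0] = 2;  [(w - 4)^1] = 1/4;  [(w - 4)^2] = -1/64;  [(w - 4)^3] = 1/512;  [(w - 4)^4] = -5/16384.

-5/16384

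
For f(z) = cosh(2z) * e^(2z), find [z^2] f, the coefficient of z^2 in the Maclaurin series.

Write out both Maclaurin series and multiply, keeping only the needed powers.
f(0) = 1
f′(0) = 2
f′′(0) = 8
So c_2 = f′′(0)/2! = 4.

4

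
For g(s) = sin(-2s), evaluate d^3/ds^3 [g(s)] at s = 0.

The coefficient of s^3 in the expansion is 4/3, so g′′′(0) = 3! * (4/3) = 8.

8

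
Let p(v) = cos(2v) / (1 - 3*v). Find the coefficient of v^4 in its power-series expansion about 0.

191/3

Expand 1/(denominator) as a geometric series and multiply by the numerator's series.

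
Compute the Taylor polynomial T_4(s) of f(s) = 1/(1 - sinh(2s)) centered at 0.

64*s^4/3 + 28*s^3/3 + 4*s^2 + 2*s + 1

Let u equal the inner series; expand the outer function in u and truncate.
[s^0] = 1;  [s^1] = 2;  [s^2] = 4;  [s^3] = 28/3;  [s^4] = 64/3.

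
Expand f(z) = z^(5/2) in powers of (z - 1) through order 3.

5*(z - 1)^3/16 + 15*(z - 1)^2/8 + 5*(z - 1)/2 + 1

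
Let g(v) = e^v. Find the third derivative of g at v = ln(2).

2

The coefficient of (v - ln(2))^3 in the expansion is 1/3, so g′′′(ln(2)) = 3! * (1/3) = 2.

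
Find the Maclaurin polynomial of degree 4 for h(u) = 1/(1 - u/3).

u^4/81 + u^3/27 + u^2/9 + u/3 + 1

h(0) = 1
h′(0) = 1/3
h′′(0) = 2/9
h′′′(0) = 2/9
h^(4)(0) = 8/27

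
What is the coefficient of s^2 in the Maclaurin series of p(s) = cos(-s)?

-1/2

[s^0] = 1;  [s^1] = 0;  [s^2] = -1/2.
So c_2 = p′′(0)/2! = -1/2.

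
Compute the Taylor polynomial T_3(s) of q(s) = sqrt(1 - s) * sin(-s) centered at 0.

7*s^3/24 + s^2/2 - s

Expand each factor separately, then convolve coefficients.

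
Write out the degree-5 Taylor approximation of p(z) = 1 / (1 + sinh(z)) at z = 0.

-181*z^5/120 + 4*z^4/3 - 7*z^3/6 + z^2 - z + 1

Use the geometric series for the reciprocal, then substitute.
p(0) = 1
p′(0) = -1
p′′(0) = 2
p′′′(0) = -7
p^(4)(0) = 32
p^(5)(0) = -181
The Taylor polynomial is Σ p^(k)(0)/k! · z^k.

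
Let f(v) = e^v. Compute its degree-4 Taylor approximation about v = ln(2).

(v - ln(2))^4/12 + (v - ln(2))^3/3 + (v - ln(2))^2 + 2*(v - ln(2)) + 2

[(v - ln(2))^0] = 2;  [(v - ln(2))^1] = 2;  [(v - ln(2))^2] = 1;  [(v - ln(2))^3] = 1/3;  [(v - ln(2))^4] = 1/12.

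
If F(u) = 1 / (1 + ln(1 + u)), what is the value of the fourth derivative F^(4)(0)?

88

Expand as Σ (-1)^k u^k with u equal to the inner function's series.
From the series, [u^4] F = 11/3; multiply by 4! = 24 to get 88.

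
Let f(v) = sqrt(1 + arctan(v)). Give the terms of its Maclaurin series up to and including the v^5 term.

Compose series: expand the inner function first, then feed it into the outer expansion.
f(0) = 1
f′(0) = 1/2
f′′(0) = -1/4
f′′′(0) = -5/8
f^(4)(0) = 17/16
f^(5)(0) = 249/32
Dividing each by k! gives the coefficients c_0, ..., c_5.

83*v^5/1280 + 17*v^4/384 - 5*v^3/48 - v^2/8 + v/2 + 1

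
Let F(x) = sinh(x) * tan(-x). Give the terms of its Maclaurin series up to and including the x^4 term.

Take the Cauchy product of the two expansions.
F(0) = 0
F′(0) = 0
F′′(0) = -2
F′′′(0) = 0
F^(4)(0) = -12
Then c_k = F^(k)(0)/k! gives each Taylor coefficient.

-x^4/2 - x^2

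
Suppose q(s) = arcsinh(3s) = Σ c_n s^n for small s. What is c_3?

-9/2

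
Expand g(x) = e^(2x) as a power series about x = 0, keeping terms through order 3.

g(0) = 1
g′(0) = 2
g′′(0) = 4
g′′′(0) = 8

4*x^3/3 + 2*x^2 + 2*x + 1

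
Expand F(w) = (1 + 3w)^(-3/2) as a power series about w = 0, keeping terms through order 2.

[w^0] = 1;  [w^1] = -9/2;  [w^2] = 135/8.

135*w^2/8 - 9*w/2 + 1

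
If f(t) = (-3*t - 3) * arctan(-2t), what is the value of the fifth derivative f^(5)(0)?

2304

Multiply each power in the prefactor through the base expansion.
From the series, [t^5] f = 96/5; multiply by 5! = 120 to get 2304.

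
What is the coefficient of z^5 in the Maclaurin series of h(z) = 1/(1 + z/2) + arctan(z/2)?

-1/40

Add the two expansions coefficient-wise.
h(0) = 1
h′(0) = 0
h′′(0) = 1/2
h′′′(0) = -1
h^(4)(0) = 3/2
h^(5)(0) = -3
So c_5 = h^(5)(0)/5! = -1/40.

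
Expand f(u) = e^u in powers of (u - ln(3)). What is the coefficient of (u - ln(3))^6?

f(ln(3)) = 3
f′(ln(3)) = 3
f′′(ln(3)) = 3
f′′′(ln(3)) = 3
f^(4)(ln(3)) = 3
f^(5)(ln(3)) = 3
f^(6)(ln(3)) = 3

1/240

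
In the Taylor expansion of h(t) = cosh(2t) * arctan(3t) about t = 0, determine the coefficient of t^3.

-3

Take the Cauchy product of the two expansions.
h(0) = 0
h′(0) = 3
h′′(0) = 0
h′′′(0) = -18
So c_3 = h′′′(0)/3! = -3.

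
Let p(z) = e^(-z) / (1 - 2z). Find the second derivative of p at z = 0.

5

Take the Cauchy product of the two expansions.
The coefficient of z^2 in the expansion is 5/2, so p′′(0) = 2! * (5/2) = 5.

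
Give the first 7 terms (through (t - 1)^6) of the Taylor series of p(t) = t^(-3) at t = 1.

28*(t - 1)^6 - 21*(t - 1)^5 + 15*(t - 1)^4 - 10*(t - 1)^3 + 6*(t - 1)^2 - 3*(t - 1) + 1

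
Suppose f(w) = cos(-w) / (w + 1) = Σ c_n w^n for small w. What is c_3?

Expand 1/(denominator) as a geometric series and multiply by the numerator's series.
f(0) = 1
f′(0) = -1
f′′(0) = 1
f′′′(0) = -3
Then c_k = f^(k)(0)/k! gives each Taylor coefficient.

-1/2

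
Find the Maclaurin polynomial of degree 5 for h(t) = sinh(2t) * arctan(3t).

-14*t^4 + 6*t^2

Take the Cauchy product of the two expansions.
h(0) = 0
h′(0) = 0
h′′(0) = 12
h′′′(0) = 0
h^(4)(0) = -336
h^(5)(0) = 0
The Taylor polynomial is Σ h^(k)(0)/k! · t^k.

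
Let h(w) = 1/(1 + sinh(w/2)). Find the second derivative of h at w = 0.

Substitute the inner expansion into the outer series and collect powers.
The coefficient of w^2 in the expansion is 1/4, so h′′(0) = 2! * (1/4) = 1/2.

1/2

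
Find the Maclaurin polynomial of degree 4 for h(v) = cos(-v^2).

1 - v^4/2

h(0) = 1
h′(0) = 0
h′′(0) = 0
h′′′(0) = 0
h^(4)(0) = -12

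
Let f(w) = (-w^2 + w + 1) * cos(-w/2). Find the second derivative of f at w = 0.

-9/4

Multiply each power in the prefactor through the base expansion.
From the series, [w^2] f = -9/8; multiply by 2! = 2 to get -9/4.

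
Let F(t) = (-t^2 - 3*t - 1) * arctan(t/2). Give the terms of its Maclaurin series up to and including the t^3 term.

Distribute the polynomial across the series and collect like powers.

-11*t^3/24 - 3*t^2/2 - t/2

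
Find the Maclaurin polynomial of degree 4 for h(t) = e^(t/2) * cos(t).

-7*t^4/384 - 11*t^3/48 - 3*t^2/8 + t/2 + 1

Write out both Maclaurin series and multiply, keeping only the needed powers.
h(0) = 1
h′(0) = 1/2
h′′(0) = -3/4
h′′′(0) = -11/8
h^(4)(0) = -7/16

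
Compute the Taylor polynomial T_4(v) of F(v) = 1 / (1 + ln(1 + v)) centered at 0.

11*v^4/3 - 7*v^3/3 + 3*v^2/2 - v + 1

Use the geometric series for the reciprocal, then substitute.
F(0) = 1
F′(0) = -1
F′′(0) = 3
F′′′(0) = -14
F^(4)(0) = 88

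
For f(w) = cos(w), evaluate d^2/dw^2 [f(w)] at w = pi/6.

The coefficient of (w - pi/6)^2 in the expansion is -sqrt(3)/4, so f′′(pi/6) = 2! * (-sqrt(3)/4) = -sqrt(3)/2.

-sqrt(3)/2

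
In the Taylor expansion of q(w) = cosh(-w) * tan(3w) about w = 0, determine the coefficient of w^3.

Take the Cauchy product of the two expansions.
q(0) = 0
q′(0) = 3
q′′(0) = 0
q′′′(0) = 63
Dividing each by k! gives the coefficients c_0, ..., c_3.

21/2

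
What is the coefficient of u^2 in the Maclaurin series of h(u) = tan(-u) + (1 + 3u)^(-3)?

54

Add the two expansions coefficient-wise.
[u^0] = 1;  [u^1] = -10;  [u^2] = 54.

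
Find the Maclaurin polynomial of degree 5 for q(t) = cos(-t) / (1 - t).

13*t^5/24 + 13*t^4/24 + t^3/2 + t^2/2 + t + 1

Multiply the two series term by term and collect like powers.
[t^0] = 1;  [t^1] = 1;  [t^2] = 1/2;  [t^3] = 1/2;  [t^4] = 13/24;  [t^5] = 13/24.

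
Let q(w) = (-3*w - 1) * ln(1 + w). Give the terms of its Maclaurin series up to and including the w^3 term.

Shift and add copies of the series according to the polynomial's terms.
q(0) = 0
q′(0) = -1
q′′(0) = -5
q′′′(0) = 7
Then c_k = q^(k)(0)/k! gives each Taylor coefficient.

7*w^3/6 - 5*w^2/2 - w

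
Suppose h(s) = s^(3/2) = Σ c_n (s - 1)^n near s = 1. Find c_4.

Differentiate repeatedly and evaluate at the center.

3/128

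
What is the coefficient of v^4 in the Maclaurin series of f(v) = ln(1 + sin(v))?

-1/12

Let u equal the inner series; expand the outer function in u and truncate.
f(0) = 0
f′(0) = 1
f′′(0) = -1
f′′′(0) = 1
f^(4)(0) = -2
So c_4 = f^(4)(0)/4! = -1/12.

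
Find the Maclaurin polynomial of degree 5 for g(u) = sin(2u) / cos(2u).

Invert the denominator's series and multiply.
g(0) = 0
g′(0) = 2
g′′(0) = 0
g′′′(0) = 16
g^(4)(0) = 0
g^(5)(0) = 512
Then c_k = g^(k)(0)/k! gives each Taylor coefficient.

64*u^5/15 + 8*u^3/3 + 2*u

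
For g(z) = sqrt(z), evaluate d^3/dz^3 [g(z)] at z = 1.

3/8

From the series, [(z - 1)^3] g = 1/16; multiply by 3! = 6 to get 3/8.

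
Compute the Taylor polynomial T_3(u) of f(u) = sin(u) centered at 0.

f(0) = 0
f′(0) = 1
f′′(0) = 0
f′′′(0) = -1

-u^3/6 + u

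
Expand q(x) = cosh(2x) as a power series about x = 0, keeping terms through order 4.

2*x^4/3 + 2*x^2 + 1

Compute the successive derivatives at the expansion point and divide by k!.
q(0) = 1
q′(0) = 0
q′′(0) = 4
q′′′(0) = 0
q^(4)(0) = 16
Dividing each by k! gives the coefficients c_0, ..., c_4.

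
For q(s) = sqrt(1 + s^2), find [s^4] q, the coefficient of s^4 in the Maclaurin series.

[s^0] = 1;  [s^1] = 0;  [s^2] = 1/2;  [s^3] = 0;  [s^4] = -1/8.
So c_4 = q^(4)(0)/4! = -1/8.

-1/8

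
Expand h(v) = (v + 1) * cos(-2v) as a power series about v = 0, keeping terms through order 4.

2*v^4/3 - 2*v^3 - 2*v^2 + v + 1

Distribute the polynomial across the series and collect like powers.
h(0) = 1
h′(0) = 1
h′′(0) = -4
h′′′(0) = -12
h^(4)(0) = 16
Dividing each by k! gives the coefficients c_0, ..., c_4.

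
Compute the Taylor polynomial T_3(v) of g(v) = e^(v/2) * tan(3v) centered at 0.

Expand each factor separately, then convolve coefficients.
g(0) = 0
g′(0) = 3
g′′(0) = 3
g′′′(0) = 225/4
Then c_k = g^(k)(0)/k! gives each Taylor coefficient.

75*v^3/8 + 3*v^2/2 + 3*v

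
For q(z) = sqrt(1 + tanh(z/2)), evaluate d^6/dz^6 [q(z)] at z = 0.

Substitute the inner expansion into the outer series and collect powers.
The coefficient of z^6 in the expansion is -721/2949120, so q^(6)(0) = 6! * (-721/2949120) = -721/4096.

-721/4096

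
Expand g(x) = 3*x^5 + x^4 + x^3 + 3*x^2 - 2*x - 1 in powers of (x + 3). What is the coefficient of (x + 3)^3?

[(x + 3)^0] = -643;  [(x + 3)^1] = 1114;  [(x + 3)^2] = -762;  [(x + 3)^3] = 259.

259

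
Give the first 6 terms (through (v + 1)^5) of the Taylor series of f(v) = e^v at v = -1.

(v + 1)^5*e^(-1)/120 + (v + 1)^4*e^(-1)/24 + (v + 1)^3*e^(-1)/6 + (v + 1)^2*e^(-1)/2 + (v + 1)*e^(-1) + e^(-1)

Compute the successive derivatives at the expansion point and divide by k!.
f(-1) = e^(-1)
f′(-1) = e^(-1)
f′′(-1) = e^(-1)
f′′′(-1) = e^(-1)
f^(4)(-1) = e^(-1)
f^(5)(-1) = e^(-1)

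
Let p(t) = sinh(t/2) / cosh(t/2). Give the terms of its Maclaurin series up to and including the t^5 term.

Write the quotient as an unknown series and match coefficients against numerator = denominator · series.

t^5/240 - t^3/24 + t/2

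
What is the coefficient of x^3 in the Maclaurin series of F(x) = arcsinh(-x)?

1/6

Differentiate repeatedly and evaluate at the center.
F(0) = 0
F′(0) = -1
F′′(0) = 0
F′′′(0) = 1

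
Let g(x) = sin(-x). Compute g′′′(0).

The coefficient of x^3 in the expansion is 1/6, so g′′′(0) = 3! * (1/6) = 1.

1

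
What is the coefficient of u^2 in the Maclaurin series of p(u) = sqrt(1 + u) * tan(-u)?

-1/2

Expand each factor separately, then convolve coefficients.
p(0) = 0
p′(0) = -1
p′′(0) = -1
Then c_k = p^(k)(0)/k! gives each Taylor coefficient.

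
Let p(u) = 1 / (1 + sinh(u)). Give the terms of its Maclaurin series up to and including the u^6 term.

77*u^6/45 - 181*u^5/120 + 4*u^4/3 - 7*u^3/6 + u^2 - u + 1

Write 1/(1+u) = 1 - u + u^2 - u^3 + ... and substitute the series for u.
p(0) = 1
p′(0) = -1
p′′(0) = 2
p′′′(0) = -7
p^(4)(0) = 32
p^(5)(0) = -181
p^(6)(0) = 1232
Dividing each by k! gives the coefficients c_0, ..., c_6.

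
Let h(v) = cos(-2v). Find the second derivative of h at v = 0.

From the series, [v^2] h = -2; multiply by 2! = 2 to get -4.

-4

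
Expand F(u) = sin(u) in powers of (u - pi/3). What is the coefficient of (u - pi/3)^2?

-sqrt(3)/4

F(pi/3) = sqrt(3)/2
F′(pi/3) = 1/2
F′′(pi/3) = -sqrt(3)/2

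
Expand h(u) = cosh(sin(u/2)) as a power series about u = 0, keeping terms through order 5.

Let u equal the inner series; expand the outer function in u and truncate.
h(0) = 1
h′(0) = 0
h′′(0) = 1/4
h′′′(0) = 0
h^(4)(0) = -3/16
h^(5)(0) = 0

-u^4/128 + u^2/8 + 1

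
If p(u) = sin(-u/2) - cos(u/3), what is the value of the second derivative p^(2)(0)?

1/9

Combine the two series term by term.
From the series, [u^2] p = 1/18; multiply by 2! = 2 to get 1/9.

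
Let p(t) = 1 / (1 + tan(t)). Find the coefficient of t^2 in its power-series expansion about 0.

Write 1/(1+u) = 1 - u + u^2 - u^3 + ... and substitute the series for u.
p(0) = 1
p′(0) = -1
p′′(0) = 2
The Taylor polynomial is Σ p^(k)(0)/k! · t^k.

1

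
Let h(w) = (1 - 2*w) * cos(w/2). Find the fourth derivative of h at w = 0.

Multiply each power in the prefactor through the base expansion.
From the series, [w^4] h = 1/384; multiply by 4! = 24 to get 1/16.

1/16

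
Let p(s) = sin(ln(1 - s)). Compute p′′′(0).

-1

Let u equal the inner series; expand the outer function in u and truncate.
The coefficient of s^3 in the expansion is -1/6, so p′′′(0) = 3! * (-1/6) = -1.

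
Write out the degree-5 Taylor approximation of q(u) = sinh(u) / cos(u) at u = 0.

3*u^5/10 + 2*u^3/3 + u

Invert the denominator's series and multiply.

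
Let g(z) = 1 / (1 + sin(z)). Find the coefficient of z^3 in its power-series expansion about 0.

-5/6

Use the geometric series for the reciprocal, then substitute.
g(0) = 1
g′(0) = -1
g′′(0) = 2
g′′′(0) = -5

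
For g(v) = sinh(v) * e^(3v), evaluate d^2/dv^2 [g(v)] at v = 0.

Take the Cauchy product of the two expansions.
From the series, [v^2] g = 3; multiply by 2! = 2 to get 6.

6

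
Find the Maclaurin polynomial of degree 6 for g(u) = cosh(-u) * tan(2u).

Take the Cauchy product of the two expansions.
[u^0] = 0;  [u^1] = 2;  [u^2] = 0;  [u^3] = 11/3;  [u^4] = 0;  [u^5] = 341/60;  [u^6] = 0.

341*u^5/60 + 11*u^3/3 + 2*u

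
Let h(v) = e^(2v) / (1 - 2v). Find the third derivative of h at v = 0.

128

Take the Cauchy product of the two expansions.
The coefficient of v^3 in the expansion is 64/3, so h′′′(0) = 3! * (64/3) = 128.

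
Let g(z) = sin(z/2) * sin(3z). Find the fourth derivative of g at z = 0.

-111/2

Write out both Maclaurin series and multiply, keeping only the needed powers.
The coefficient of z^4 in the expansion is -37/16, so g^(4)(0) = 4! * (-37/16) = -111/2.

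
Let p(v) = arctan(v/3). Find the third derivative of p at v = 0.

Use the known series and substitute for the argument.
The coefficient of v^3 in the expansion is -1/81, so p′′′(0) = 3! * (-1/81) = -2/27.

-2/27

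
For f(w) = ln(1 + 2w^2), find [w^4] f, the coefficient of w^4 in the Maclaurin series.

f(0) = 0
f′(0) = 0
f′′(0) = 4
f′′′(0) = 0
f^(4)(0) = -48

-2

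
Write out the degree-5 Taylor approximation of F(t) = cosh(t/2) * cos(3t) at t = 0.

1081*t^4/384 - 35*t^2/8 + 1

Multiply the two series term by term and collect like powers.
F(0) = 1
F′(0) = 0
F′′(0) = -35/4
F′′′(0) = 0
F^(4)(0) = 1081/16
F^(5)(0) = 0
Dividing each by k! gives the coefficients c_0, ..., c_5.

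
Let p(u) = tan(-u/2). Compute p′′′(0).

-1/4

Differentiate repeatedly and evaluate at the center.
The coefficient of u^3 in the expansion is -1/24, so p′′′(0) = 3! * (-1/24) = -1/4.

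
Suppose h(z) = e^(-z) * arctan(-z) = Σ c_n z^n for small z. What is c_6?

Take the Cauchy product of the two expansions.
h(0) = 0
h′(0) = -1
h′′(0) = 2
h′′′(0) = -1
h^(4)(0) = -4
h^(5)(0) = -9
h^(6)(0) = 110
Then c_k = h^(k)(0)/k! gives each Taylor coefficient.

11/72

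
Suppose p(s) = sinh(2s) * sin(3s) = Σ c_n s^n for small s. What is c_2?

6

Take the Cauchy product of the two expansions.
p(0) = 0
p′(0) = 0
p′′(0) = 12
So c_2 = p′′(0)/2! = 6.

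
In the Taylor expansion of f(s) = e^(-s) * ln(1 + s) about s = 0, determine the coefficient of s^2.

Expand each factor separately, then convolve coefficients.

-3/2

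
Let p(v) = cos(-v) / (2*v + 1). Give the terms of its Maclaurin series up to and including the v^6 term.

Expand 1/(denominator) as a geometric series and multiply by the numerator's series.
[v^0] = 1;  [v^1] = -2;  [v^2] = 7/2;  [v^3] = -7;  [v^4] = 337/24;  [v^5] = -337/12;  [v^6] = 40439/720.

40439*v^6/720 - 337*v^5/12 + 337*v^4/24 - 7*v^3 + 7*v^2/2 - 2*v + 1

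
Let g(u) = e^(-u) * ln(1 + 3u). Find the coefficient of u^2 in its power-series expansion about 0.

-15/2

Expand each factor separately, then convolve coefficients.
g(0) = 0
g′(0) = 3
g′′(0) = -15
So c_2 = g′′(0)/2! = -15/2.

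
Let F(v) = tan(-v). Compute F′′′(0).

The coefficient of v^3 in the expansion is -1/3, so F′′′(0) = 3! * (-1/3) = -2.

-2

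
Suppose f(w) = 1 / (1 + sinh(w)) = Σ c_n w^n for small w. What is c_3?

Write 1/(1+u) = 1 - u + u^2 - u^3 + ... and substitute the series for u.
f(0) = 1
f′(0) = -1
f′′(0) = 2
f′′′(0) = -7
Then c_k = f^(k)(0)/k! gives each Taylor coefficient.

-7/6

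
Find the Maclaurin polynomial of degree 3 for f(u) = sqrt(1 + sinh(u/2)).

Plug the Maclaurin series of the inner function into that of the outer and collect terms.
f(0) = 1
f′(0) = 1/4
f′′(0) = -1/16
f′′′(0) = 7/64

7*u^3/384 - u^2/32 + u/4 + 1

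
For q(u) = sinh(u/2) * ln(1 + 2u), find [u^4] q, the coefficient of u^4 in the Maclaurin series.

Expand each factor separately, then convolve coefficients.
q(0) = 0
q′(0) = 0
q′′(0) = 2
q′′′(0) = -6
q^(4)(0) = 33
So c_4 = q^(4)(0)/4! = 11/8.

11/8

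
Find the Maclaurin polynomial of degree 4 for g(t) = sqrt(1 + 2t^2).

g(0) = 1
g′(0) = 0
g′′(0) = 2
g′′′(0) = 0
g^(4)(0) = -12
Dividing each by k! gives the coefficients c_0, ..., c_4.

-t^4/2 + t^2 + 1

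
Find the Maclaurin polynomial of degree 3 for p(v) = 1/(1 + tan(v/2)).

Compose series: expand the inner function first, then feed it into the outer expansion.
p(0) = 1
p′(0) = -1/2
p′′(0) = 1/2
p′′′(0) = -1

-v^3/6 + v^2/4 - v/2 + 1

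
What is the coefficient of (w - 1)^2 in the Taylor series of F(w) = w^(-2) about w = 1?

3

F(1) = 1
F′(1) = -2
F′′(1) = 6
So c_2 = F′′(1)/2! = 3.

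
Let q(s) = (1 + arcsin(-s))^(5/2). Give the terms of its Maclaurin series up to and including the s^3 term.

Let u equal the inner series; expand the outer function in u and truncate.
[s^0] = 1;  [s^1] = -5/2;  [s^2] = 15/8;  [s^3] = -35/48.

-35*s^3/48 + 15*s^2/8 - 5*s/2 + 1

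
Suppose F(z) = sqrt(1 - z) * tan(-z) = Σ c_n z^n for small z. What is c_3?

-5/24

Take the Cauchy product of the two expansions.
F(0) = 0
F′(0) = -1
F′′(0) = 1
F′′′(0) = -5/4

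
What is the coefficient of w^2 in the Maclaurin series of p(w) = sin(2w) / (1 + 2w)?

Write out both Maclaurin series and multiply, keeping only the needed powers.
[w^0] = 0;  [w^1] = 2;  [w^2] = -4.
So c_2 = p′′(0)/2! = -4.

-4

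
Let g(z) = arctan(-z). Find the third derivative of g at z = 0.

2

From the series, [z^3] g = 1/3; multiply by 3! = 6 to get 2.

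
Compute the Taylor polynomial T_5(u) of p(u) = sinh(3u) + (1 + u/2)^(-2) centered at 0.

147*u^5/80 + 5*u^4/16 + 4*u^3 + 3*u^2/4 + 2*u + 1

Combine the two series term by term.
p(0) = 1
p′(0) = 2
p′′(0) = 3/2
p′′′(0) = 24
p^(4)(0) = 15/2
p^(5)(0) = 441/2
Then c_k = p^(k)(0)/k! gives each Taylor coefficient.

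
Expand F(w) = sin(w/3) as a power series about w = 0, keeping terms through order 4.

-w^3/162 + w/3

F(0) = 0
F′(0) = 1/3
F′′(0) = 0
F′′′(0) = -1/27
F^(4)(0) = 0
The Taylor polynomial is Σ F^(k)(0)/k! · w^k.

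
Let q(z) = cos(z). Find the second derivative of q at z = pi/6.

From the series, [(z - pi/6)^2] q = -sqrt(3)/4; multiply by 2! = 2 to get -sqrt(3)/2.

-sqrt(3)/2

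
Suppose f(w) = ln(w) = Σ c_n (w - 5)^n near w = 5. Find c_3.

Compute the successive derivatives at the expansion point and divide by k!.
f(5) = ln(5)
f′(5) = 1/5
f′′(5) = -1/25
f′′′(5) = 2/125
So c_3 = f′′′(5)/3! = 1/375.

1/375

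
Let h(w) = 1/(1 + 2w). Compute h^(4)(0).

384

Differentiate repeatedly and evaluate at the center.
The coefficient of w^4 in the expansion is 16, so h^(4)(0) = 4! * (16) = 384.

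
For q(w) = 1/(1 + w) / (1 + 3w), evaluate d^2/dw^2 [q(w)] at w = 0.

26

Write out both Maclaurin series and multiply, keeping only the needed powers.
From the series, [w^2] q = 13; multiply by 2! = 2 to get 26.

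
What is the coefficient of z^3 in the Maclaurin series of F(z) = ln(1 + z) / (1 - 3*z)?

47/6

Multiply the numerator's expansion by the denominator's geometric series.
[z^0] = 0;  [z^1] = 1;  [z^2] = 5/2;  [z^3] = 47/6.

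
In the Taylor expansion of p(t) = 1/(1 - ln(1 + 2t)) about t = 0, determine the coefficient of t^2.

2

Let u equal the inner series; expand the outer function in u and truncate.
p(0) = 1
p′(0) = 2
p′′(0) = 4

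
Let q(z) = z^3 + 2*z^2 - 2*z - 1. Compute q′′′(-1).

6

Compute the successive derivatives at the expansion point and divide by k!.
The coefficient of (z + 1)^3 in the expansion is 1, so q′′′(-1) = 3! * (1) = 6.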